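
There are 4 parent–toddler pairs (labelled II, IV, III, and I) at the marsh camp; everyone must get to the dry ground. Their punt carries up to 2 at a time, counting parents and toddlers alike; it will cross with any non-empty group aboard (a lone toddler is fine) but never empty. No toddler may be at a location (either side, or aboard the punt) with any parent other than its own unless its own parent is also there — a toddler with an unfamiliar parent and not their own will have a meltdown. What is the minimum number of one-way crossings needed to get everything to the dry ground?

Following every safe sequence of crossings from the start, the most of the 8 that can be at the dry ground as the punt arrives there on crossings 1, 3, 5 is 2, 3, 4 respectively; the best ever achieved is 4 of 8.
From crossing 7 on, no configuration arises that was not already reachable earlier: only 44 distinct safe configurations (who is on which side, and where the punt is) can ever be reached, none of them has everyone across, and every continuation just revisits them. So no valid plan exists.

impossible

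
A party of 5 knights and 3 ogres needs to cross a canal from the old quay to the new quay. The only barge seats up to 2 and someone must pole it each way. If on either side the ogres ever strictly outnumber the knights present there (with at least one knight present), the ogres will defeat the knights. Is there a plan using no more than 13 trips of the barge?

Yes — this plan uses 13 crossings (≤ 13):
1. 2 ogres → the new quay.  (the old quay: 5K 1O; the new quay: 0K 2O)
2. 1 ogre ← the old quay.  (the old quay: 5K 2O; the new quay: 0K 1O)
3. 2 ogres → the new quay.  (the old quay: 5K 0O; the new quay: 0K 3O)
4. 1 ogre ← the old quay.  (the old quay: 5K 1O; the new quay: 0K 2O)
5. 2 knights → the new quay.  (the old quay: 3K 1O; the new quay: 2K 2O)
6. 1 ogre ← the old quay.  (the old quay: 3K 2O; the new quay: 2K 1O)
7. 1 knight and 1 ogre → the new quay.  (the old quay: 2K 1O; the new quay: 3K 2O)
8. 1 ogre ← the old quay.  (the old quay: 2K 2O; the new quay: 3K 1O)
9. 2 ogres → the new quay.  (the old quay: 2K 0O; the new quay: 3K 3O)
10. 1 ogre ← the old quay.  (the old quay: 2K 1O; the new quay: 3K 2O)
11. 1 knight and 1 ogre → the new quay.  (the old quay: 1K 0O; the new quay: 4K 3O)
12. 1 ogre ← the old quay.  (the old quay: 1K 1O; the new quay: 4K 2O)
13. 1 knight and 1 ogre → the new quay.  (the old quay: 0K 0O; the new quay: 5K 3O)

Yes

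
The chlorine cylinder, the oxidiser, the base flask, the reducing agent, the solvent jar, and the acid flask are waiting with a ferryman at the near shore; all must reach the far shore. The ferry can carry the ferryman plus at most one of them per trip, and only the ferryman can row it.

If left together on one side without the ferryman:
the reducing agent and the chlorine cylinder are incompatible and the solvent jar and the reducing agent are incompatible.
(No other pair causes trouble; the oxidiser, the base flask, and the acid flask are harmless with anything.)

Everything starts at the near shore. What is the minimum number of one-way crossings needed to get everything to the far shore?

Counting alone: the ferryman can take at most 1 across per trip to the far shore, so moving all 6 needs at least 6 loaded trips out, with a return between consecutive ones — at least 11 crossings.
The safety rule pushes this higher. Following every safe sequence of crossings, the most of the 6 that can be at the far shore as the ferry arrives there on crossing 11 is 5 — never all 6.
So no plan with fewer than 13 crossings exists, and this one achieves 13:
1. Ferryman goes to the far shore with the reducing agent.
2. Ferryman goes back to the near shore alone.
3. Ferryman goes to the far shore with the chlorine cylinder.
4. Ferryman goes back to the near shore with the reducing agent.
5. Ferryman goes to the far shore with the solvent jar.
6. Ferryman goes back to the near shore alone.
7. Ferryman goes to the far shore with the oxidiser.
8. Ferryman goes back to the near shore alone.
9. Ferryman goes to the far shore with the base flask.
10. Ferryman goes back to the near shore alone.
11. Ferryman goes to the far shore with the acid flask.
12. Ferryman goes back to the near shore alone.
13. Ferryman goes to the far shore with the reducing agent.

13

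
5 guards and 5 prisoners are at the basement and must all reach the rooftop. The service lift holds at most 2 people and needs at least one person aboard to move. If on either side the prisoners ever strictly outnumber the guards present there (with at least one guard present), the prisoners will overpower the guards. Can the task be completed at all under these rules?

Following every safe sequence of crossings from the start, the most of the 10 that can be at the rooftop as the service lift arrives there on crossings 1, 3, 5, 7 is 2, 3, 4, 5 respectively; the best ever achieved is 5 of 10.
From crossing 9 on, no configuration arises that was not already reachable earlier: only 13 distinct safe configurations (who is on which side, and where the service lift is) can ever be reached, none of them has everyone across, and every continuation just revisits them. They are: 0 guards + 0 prisoners across (service lift back at the start); 0 guards + 1 prisoner across (service lift there); 0 guards + 1 prisoner across (service lift back at the start); 0 guards + 2 prisoners across (service lift there); 0 guards + 2 prisoners across (service lift back at the start); 0 guards + 3 prisoners across (service lift there); 0 guards + 3 prisoners across (service lift back at the start); 0 guards + 4 prisoners across (service lift there); 0 guards + 4 prisoners across (service lift back at the start); 0 guards + 5 prisoners across (service lift there); 1 guard + 1 prisoner across (service lift there); 1 guard + 1 prisoner across (service lift back at the start); 2 guards + 2 prisoners across (service lift there). So no valid plan exists.

No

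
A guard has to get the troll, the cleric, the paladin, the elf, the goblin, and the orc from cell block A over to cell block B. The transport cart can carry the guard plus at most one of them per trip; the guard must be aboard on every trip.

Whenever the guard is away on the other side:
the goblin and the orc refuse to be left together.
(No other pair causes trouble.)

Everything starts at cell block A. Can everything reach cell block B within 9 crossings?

Counting alone: the guard can take at most 1 across per trip to cell block B, so moving all 6 needs at least 6 loaded trips out, with a return between consecutive ones — at least 11 crossings.
Since 9 < 11, 9 crossings cannot be enough. (The shortest complete plan in fact takes 11:)
1. Guard goes to cell block B with the goblin.
2. Guard goes back to cell block A alone.
3. Guard goes to cell block B with the troll.
4. Guard goes back to cell block A alone.
5. Guard goes to cell block B with the cleric.
6. Guard goes back to cell block A alone.
7. Guard goes to cell block B with the paladin.
8. Guard goes back to cell block A alone.
9. Guard goes to cell block B with the elf.
10. Guard goes back to cell block A alone.
11. Guard goes to cell block B with the orc.

No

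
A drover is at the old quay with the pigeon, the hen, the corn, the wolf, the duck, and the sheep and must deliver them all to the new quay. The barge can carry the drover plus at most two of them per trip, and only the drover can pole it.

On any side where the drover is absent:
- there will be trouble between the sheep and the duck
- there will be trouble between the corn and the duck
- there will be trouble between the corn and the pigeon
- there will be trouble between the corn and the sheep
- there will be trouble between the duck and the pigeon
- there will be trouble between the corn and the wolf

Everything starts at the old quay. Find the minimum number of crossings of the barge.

9

Counting alone: the drover can take at most 2 across per trip to the new quay, so moving all 6 needs at least 3 loaded trips out, with a return between consecutive ones — at least 5 crossings.
The safety rule pushes this higher. Following every safe sequence of crossings, the most of the 6 that can be at the new quay as the barge arrives there on crossings 5, 7 is 4, 5 respectively — never all 6.
So no plan with fewer than 9 crossings exists, and this one achieves 9:
1. Drover goes to the new quay with the corn and the duck.  [the old quay: the hen, the pigeon, the sheep, the wolf | the new quay: the corn, the duck]
2. Drover goes back to the old quay with the corn.  [the old quay: the corn, the hen, the pigeon, the sheep, the wolf | the new quay: the duck]
3. Drover goes to the new quay with the corn and the hen.  [the old quay: the pigeon, the sheep, the wolf | the new quay: the corn, the duck, the hen]
4. Drover goes back to the old quay with the corn.  [the old quay: the corn, the pigeon, the sheep, the wolf | the new quay: the duck, the hen]
5. Drover goes to the new quay with the corn and the wolf.  [the old quay: the pigeon, the sheep | the new quay: the corn, the duck, the hen, the wolf]
6. Drover goes back to the old quay with the corn.  [the old quay: the corn, the pigeon, the sheep | the new quay: the duck, the hen, the wolf]
7. Drover goes to the new quay with the pigeon and the sheep.  [the old quay: the corn | the new quay: the duck, the hen, the pigeon, the sheep, the wolf]
8. Drover goes back to the old quay with the duck.  [the old quay: the corn, the duck | the new quay: the hen, the pigeon, the sheep, the wolf]
9. Drover goes to the new quay with the corn and the duck.  [the old quay: — | the new quay: the corn, the duck, the hen, the pigeon, the sheep, the wolf]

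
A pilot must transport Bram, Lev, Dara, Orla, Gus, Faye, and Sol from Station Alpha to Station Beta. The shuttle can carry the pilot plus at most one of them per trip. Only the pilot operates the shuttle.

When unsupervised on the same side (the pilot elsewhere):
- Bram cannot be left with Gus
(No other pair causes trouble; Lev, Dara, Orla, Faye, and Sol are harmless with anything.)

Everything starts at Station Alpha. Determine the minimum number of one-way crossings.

Counting alone: the pilot can take at most 1 across per trip to Station Beta, so moving all 7 needs at least 7 loaded trips out, with a return between consecutive ones — at least 13 crossings.
The plan below uses exactly 13 crossings, so it is optimal:
1. Pilot goes to Station Beta with Bram.
2. Pilot goes back to Station Alpha alone.
3. Pilot goes to Station Beta with Lev.
4. Pilot goes back to Station Alpha alone.
5. Pilot goes to Station Beta with Dara.
6. Pilot goes back to Station Alpha alone.
7. Pilot goes to Station Beta with Orla.
8. Pilot goes back to Station Alpha alone.
9. Pilot goes to Station Beta with Faye.
10. Pilot goes back to Station Alpha alone.
11. Pilot goes to Station Beta with Sol.
12. Pilot goes back to Station Alpha alone.
13. Pilot goes to Station Beta with Gus.

13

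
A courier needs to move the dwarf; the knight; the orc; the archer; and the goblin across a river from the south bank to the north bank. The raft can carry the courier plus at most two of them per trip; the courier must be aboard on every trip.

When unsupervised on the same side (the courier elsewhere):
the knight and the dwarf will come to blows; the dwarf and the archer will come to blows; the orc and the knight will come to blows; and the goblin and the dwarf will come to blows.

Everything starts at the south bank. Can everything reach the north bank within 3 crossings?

Counting alone: the courier can take at most 2 across per trip to the north bank, so moving all 5 needs at least 3 loaded trips out, with a return between consecutive ones — at least 5 crossings.
Since 3 < 5, 3 crossings cannot be enough. (The shortest complete plan in fact takes 5:)
1. Courier goes to the north bank with the dwarf and the knight.  [the south bank: the archer, the goblin, the orc | the north bank: the dwarf, the knight]
2. Courier goes back to the south bank with the dwarf.  [the south bank: the archer, the dwarf, the goblin, the orc | the north bank: the knight]
3. Courier goes to the north bank with the archer and the goblin.  [the south bank: the dwarf, the orc | the north bank: the archer, the goblin, the knight]
4. Courier goes back to the south bank alone.  [the south bank: the dwarf, the orc | the north bank: the archer, the goblin, the knight]
5. Courier goes to the north bank with the dwarf and the orc.  [the south bank: — | the north bank: the archer, the dwarf, the goblin, the knight, the orc]

No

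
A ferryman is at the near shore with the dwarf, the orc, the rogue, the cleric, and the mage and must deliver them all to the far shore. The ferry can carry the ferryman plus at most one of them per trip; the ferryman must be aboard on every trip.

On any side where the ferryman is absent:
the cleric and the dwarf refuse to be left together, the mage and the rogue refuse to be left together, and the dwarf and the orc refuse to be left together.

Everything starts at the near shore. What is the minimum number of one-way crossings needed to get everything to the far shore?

impossible

Whatever the first load, the items left behind include a forbidden pair without the ferryman. No opening move is safe, so no plan exists.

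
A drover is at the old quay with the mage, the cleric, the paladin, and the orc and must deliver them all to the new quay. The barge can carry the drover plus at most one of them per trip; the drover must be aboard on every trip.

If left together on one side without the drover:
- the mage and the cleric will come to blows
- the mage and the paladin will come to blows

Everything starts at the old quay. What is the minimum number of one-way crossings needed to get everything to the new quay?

Counting alone: the drover can take at most 1 across per trip to the new quay, so moving all 4 needs at least 4 loaded trips out, with a return between consecutive ones — at least 7 crossings.
The safety rule pushes this higher. Following every safe sequence of crossings, the most of the 4 that can be at the new quay as the barge arrives there on crossing 7 is 3 — never all 4.
So no plan with fewer than 9 crossings exists, and this one achieves 9:
1. Drover goes to the new quay with the mage.  [the old quay: the cleric, the orc, the paladin | the new quay: the mage]
2. Drover goes back to the old quay alone.  [the old quay: the cleric, the orc, the paladin | the new quay: the mage]
3. Drover goes to the new quay with the cleric.  [the old quay: the orc, the paladin | the new quay: the cleric, the mage]
4. Drover goes back to the old quay with the mage.  [the old quay: the mage, the orc, the paladin | the new quay: the cleric]
5. Drover goes to the new quay with the paladin.  [the old quay: the mage, the orc | the new quay: the cleric, the paladin]
6. Drover goes back to the old quay alone.  [the old quay: the mage, the orc | the new quay: the cleric, the paladin]
7. Drover goes to the new quay with the orc.  [the old quay: the mage | the new quay: the cleric, the orc, the paladin]
8. Drover goes back to the old quay alone.  [the old quay: the mage | the new quay: the cleric, the orc, the paladin]
9. Drover goes to the new quay with the mage.  [the old quay: — | the new quay: the cleric, the mage, the orc, the paladin]

9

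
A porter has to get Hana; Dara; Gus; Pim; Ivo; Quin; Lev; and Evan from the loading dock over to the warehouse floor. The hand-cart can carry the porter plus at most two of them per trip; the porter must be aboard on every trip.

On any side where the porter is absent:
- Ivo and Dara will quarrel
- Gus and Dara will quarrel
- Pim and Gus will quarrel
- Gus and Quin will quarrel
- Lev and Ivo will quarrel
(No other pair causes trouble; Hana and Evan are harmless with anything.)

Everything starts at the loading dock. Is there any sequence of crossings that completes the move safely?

1. Porter goes to the warehouse floor with Gus and Ivo.  [the loading dock: Dara, Evan, Hana, Lev, Pim, Quin | the warehouse floor: Gus, Ivo]
2. Porter goes back to the loading dock alone.  [the loading dock: Dara, Evan, Hana, Lev, Pim, Quin | the warehouse floor: Gus, Ivo]
3. Porter goes to the warehouse floor with Hana and Pim.  [the loading dock: Dara, Evan, Lev, Quin | the warehouse floor: Gus, Hana, Ivo, Pim]
4. Porter goes back to the loading dock with Gus.  [the loading dock: Dara, Evan, Gus, Lev, Quin | the warehouse floor: Hana, Ivo, Pim]
5. Porter goes to the warehouse floor with Dara and Quin.  [the loading dock: Evan, Gus, Lev | the warehouse floor: Dara, Hana, Ivo, Pim, Quin]
6. Porter goes back to the loading dock with Ivo.  [the loading dock: Evan, Gus, Ivo, Lev | the warehouse floor: Dara, Hana, Pim, Quin]
7. Porter goes to the warehouse floor with Evan and Lev.  [the loading dock: Gus, Ivo | the warehouse floor: Dara, Evan, Hana, Lev, Pim, Quin]
8. Porter goes back to the loading dock alone.  [the loading dock: Gus, Ivo | the warehouse floor: Dara, Evan, Hana, Lev, Pim, Quin]
9. Porter goes to the warehouse floor with Gus and Ivo.  [the loading dock: — | the warehouse floor: Dara, Evan, Gus, Hana, Ivo, Lev, Pim, Quin]

Yes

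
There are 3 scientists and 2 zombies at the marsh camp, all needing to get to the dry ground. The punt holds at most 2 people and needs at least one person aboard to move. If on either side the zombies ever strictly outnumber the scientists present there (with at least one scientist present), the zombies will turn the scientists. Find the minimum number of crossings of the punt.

7

Counting alone: each trip to the dry ground takes at most 2 across and each return brings at least 1 back, so after t trips out (and t−1 returns) at most 2t − (t−1) of the 5 are across; that first reaches 5 at t = 4, so at least 7 crossings are needed.
The plan below uses exactly 7 crossings, so it is optimal:
1. 2 zombies → the dry ground.  (the marsh camp: 3S 0Z; the dry ground: 0S 2Z)
2. 1 zombie ← the marsh camp.  (the marsh camp: 3S 1Z; the dry ground: 0S 1Z)
3. 2 scientists → the dry ground.  (the marsh camp: 1S 1Z; the dry ground: 2S 1Z)
4. 1 scientist ← the marsh camp.  (the marsh camp: 2S 1Z; the dry ground: 1S 1Z)
5. 1 scientist and 1 zombie → the dry ground.  (the marsh camp: 1S 0Z; the dry ground: 2S 2Z)
6. 1 zombie ← the marsh camp.  (the marsh camp: 1S 1Z; the dry ground: 2S 1Z)
7. 1 scientist and 1 zombie → the dry ground.  (the marsh camp: 0S 0Z; the dry ground: 3S 2Z)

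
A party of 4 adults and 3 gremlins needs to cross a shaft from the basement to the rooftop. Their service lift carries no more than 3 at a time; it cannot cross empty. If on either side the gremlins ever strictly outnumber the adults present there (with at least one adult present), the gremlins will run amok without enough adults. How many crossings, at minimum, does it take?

5

Counting alone: each trip to the rooftop takes at most 3 across and each return brings at least 1 back, so after t trips out (and t−1 returns) at most 3t − (t−1) of the 7 are across; that first reaches 7 at t = 3, so at least 5 crossings are needed.
The plan below uses exactly 5 crossings, so it is optimal:
1. 3 gremlins → the rooftop.  (the basement: 4A 0G; the rooftop: 0A 3G)
2. 1 gremlin ← the basement.  (the basement: 4A 1G; the rooftop: 0A 2G)
3. 3 adults → the rooftop.  (the basement: 1A 1G; the rooftop: 3A 2G)
4. 1 adult ← the basement.  (the basement: 2A 1G; the rooftop: 2A 2G)
5. 2 adults and 1 gremlin → the rooftop.  (the basement: 0A 0G; the rooftop: 4A 3G)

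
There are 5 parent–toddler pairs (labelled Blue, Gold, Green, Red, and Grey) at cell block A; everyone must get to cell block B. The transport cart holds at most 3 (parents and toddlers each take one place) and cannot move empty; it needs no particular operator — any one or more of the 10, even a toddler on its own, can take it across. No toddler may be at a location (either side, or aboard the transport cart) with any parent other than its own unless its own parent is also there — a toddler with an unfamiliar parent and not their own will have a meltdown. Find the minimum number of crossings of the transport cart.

Counting alone: each trip to cell block B takes at most 3 across and each return brings at least 1 back, so after t trips out (and t−1 returns) at most 3t − (t−1) of the 10 are across; that first reaches 10 at t = 5, so at least 9 crossings are needed.
The safety rule pushes this higher. Following every safe sequence of crossings, the most of the 10 that can be at cell block B as the transport cart arrives there on crossing 9 is 9 — never all 10.
So no plan with fewer than 11 crossings exists, and this one achieves 11:
1. parent Blue and toddler Blue cross → cell block B.
2. parent Blue crosses ← cell block A.
3. toddler Gold, toddler Green, and toddler Red cross → cell block B.
4. toddler Blue crosses ← cell block A.
5. parent Gold, parent Green, and parent Red cross → cell block B.
6. parent Gold and toddler Gold cross ← cell block A.
7. parent Blue, parent Gold, and parent Grey cross → cell block B.
8. toddler Green crosses ← cell block A.
9. toddler Blue and toddler Gold cross → cell block B.
10. toddler Blue crosses ← cell block A.
11. toddler Blue, toddler Green, and toddler Grey cross → cell block B.

11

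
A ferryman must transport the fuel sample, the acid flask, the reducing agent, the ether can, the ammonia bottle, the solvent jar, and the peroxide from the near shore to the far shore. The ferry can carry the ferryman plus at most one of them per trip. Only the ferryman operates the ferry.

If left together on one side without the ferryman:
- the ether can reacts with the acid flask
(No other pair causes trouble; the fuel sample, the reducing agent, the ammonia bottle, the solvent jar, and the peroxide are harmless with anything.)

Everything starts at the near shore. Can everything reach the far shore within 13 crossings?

Yes — this plan uses 13 crossings (≤ 13):
1. Ferryman goes to the far shore with the acid flask.
2. Ferryman goes back to the near shore alone.
3. Ferryman goes to the far shore with the fuel sample.
4. Ferryman goes back to the near shore alone.
5. Ferryman goes to the far shore with the reducing agent.
6. Ferryman goes back to the near shore alone.
7. Ferryman goes to the far shore with the ammonia bottle.
8. Ferryman goes back to the near shore alone.
9. Ferryman goes to the far shore with the solvent jar.
10. Ferryman goes back to the near shore alone.
11. Ferryman goes to the far shore with the peroxide.
12. Ferryman goes back to the near shore alone.
13. Ferryman goes to the far shore with the ether can.

Yes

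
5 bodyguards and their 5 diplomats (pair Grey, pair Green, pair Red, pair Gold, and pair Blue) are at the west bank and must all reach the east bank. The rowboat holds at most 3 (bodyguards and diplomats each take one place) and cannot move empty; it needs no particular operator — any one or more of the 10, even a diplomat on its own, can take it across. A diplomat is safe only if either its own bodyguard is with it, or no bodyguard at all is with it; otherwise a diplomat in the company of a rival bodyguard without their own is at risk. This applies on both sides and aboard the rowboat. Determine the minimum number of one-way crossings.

11

Counting alone: each trip to the east bank takes at most 3 across and each return brings at least 1 back, so after t trips out (and t−1 returns) at most 3t − (t−1) of the 10 are across; that first reaches 10 at t = 5, so at least 9 crossings are needed.
The safety rule pushes this higher. Following every safe sequence of crossings, the most of the 10 that can be at the east bank as the rowboat arrives there on crossing 9 is 9 — never all 10.
So no plan with fewer than 11 crossings exists, and this one achieves 11:
1. bodyguard Grey and diplomat Grey cross → the east bank.
2. bodyguard Grey crosses ← the west bank.
3. diplomat Gold, diplomat Green, and diplomat Red cross → the east bank.
4. diplomat Grey crosses ← the west bank.
5. bodyguard Gold, bodyguard Green, and bodyguard Red cross → the east bank.
6. bodyguard Green and diplomat Green cross ← the west bank.
7. bodyguard Blue, bodyguard Green, and bodyguard Grey cross → the east bank.
8. diplomat Red crosses ← the west bank.
9. diplomat Green and diplomat Grey cross → the east bank.
10. diplomat Grey crosses ← the west bank.
11. diplomat Blue, diplomat Grey, and diplomat Red cross → the east bank.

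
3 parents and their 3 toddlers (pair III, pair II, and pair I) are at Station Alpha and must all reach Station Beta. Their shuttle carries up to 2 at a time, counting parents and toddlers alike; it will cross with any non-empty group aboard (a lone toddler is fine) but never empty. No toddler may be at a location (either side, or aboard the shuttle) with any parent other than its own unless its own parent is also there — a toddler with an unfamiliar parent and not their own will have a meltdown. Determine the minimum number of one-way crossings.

Counting alone: each trip to Station Beta takes at most 2 across and each return brings at least 1 back, so after t trips out (and t−1 returns) at most 2t − (t−1) of the 6 are across; that first reaches 6 at t = 5, so at least 9 crossings are needed.
The safety rule pushes this higher. Following every safe sequence of crossings, the most of the 6 that can be at Station Beta as the shuttle arrives there on crossing 9 is 5 — never all 6.
So no plan with fewer than 11 crossings exists, and this one achieves 11:
1. parent III and toddler III cross → Station Beta.
2. parent III crosses ← Station Alpha.
3. toddler I and toddler II cross → Station Beta.
4. toddler III crosses ← Station Alpha.
5. parent I and parent II cross → Station Beta.
6. parent II and toddler II cross ← Station Alpha.
7. parent II and parent III cross → Station Beta.
8. toddler I crosses ← Station Alpha.
9. toddler II and toddler III cross → Station Beta.
10. parent I crosses ← Station Alpha.
11. parent I and toddler I cross → Station Beta.

11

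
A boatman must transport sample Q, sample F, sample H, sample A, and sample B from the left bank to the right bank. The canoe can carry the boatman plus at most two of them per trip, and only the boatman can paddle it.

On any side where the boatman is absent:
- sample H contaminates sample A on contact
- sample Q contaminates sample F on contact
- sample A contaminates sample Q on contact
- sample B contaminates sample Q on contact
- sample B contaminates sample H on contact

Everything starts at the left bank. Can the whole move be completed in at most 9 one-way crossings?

Yes — this plan uses 7 crossings (≤ 9):
1. Boatman goes to the right bank with sample H and sample Q.  [the left bank: sample A, sample B, sample F | the right bank: sample H, sample Q]
2. Boatman goes back to the left bank alone.  [the left bank: sample A, sample B, sample F | the right bank: sample H, sample Q]
3. Boatman goes to the right bank with sample F.  [the left bank: sample A, sample B | the right bank: sample F, sample H, sample Q]
4. Boatman goes back to the left bank with sample Q.  [the left bank: sample A, sample B, sample Q | the right bank: sample F, sample H]
5. Boatman goes to the right bank with sample A and sample B.  [the left bank: sample Q | the right bank: sample A, sample B, sample F, sample H]
6. Boatman goes back to the left bank with sample H.  [the left bank: sample H, sample Q | the right bank: sample A, sample B, sample F]
7. Boatman goes to the right bank with sample H and sample Q.  [the left bank: — | the right bank: sample A, sample B, sample F, sample H, sample Q]

Yes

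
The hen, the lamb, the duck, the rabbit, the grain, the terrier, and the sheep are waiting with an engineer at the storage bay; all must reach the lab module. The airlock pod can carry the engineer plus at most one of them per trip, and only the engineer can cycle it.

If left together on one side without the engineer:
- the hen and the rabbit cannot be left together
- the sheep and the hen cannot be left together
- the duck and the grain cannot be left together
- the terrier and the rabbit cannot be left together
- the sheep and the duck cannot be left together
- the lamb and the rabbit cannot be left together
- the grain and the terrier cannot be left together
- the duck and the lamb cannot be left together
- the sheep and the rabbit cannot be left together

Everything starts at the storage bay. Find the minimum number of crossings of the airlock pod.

Whatever the first load, the items left behind include a forbidden pair without the engineer. No opening move is safe, so no plan exists.

impossible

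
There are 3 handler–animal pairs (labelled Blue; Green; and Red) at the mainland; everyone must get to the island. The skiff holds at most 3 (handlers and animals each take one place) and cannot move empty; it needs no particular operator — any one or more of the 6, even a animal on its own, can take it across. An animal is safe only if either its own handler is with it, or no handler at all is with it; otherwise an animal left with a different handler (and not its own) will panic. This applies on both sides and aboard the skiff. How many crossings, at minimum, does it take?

5

Counting alone: each trip to the island takes at most 3 across and each return brings at least 1 back, so after t trips out (and t−1 returns) at most 3t − (t−1) of the 6 are across; that first reaches 6 at t = 3, so at least 5 crossings are needed.
The plan below uses exactly 5 crossings, so it is optimal:
1. animal Blue and handler Blue cross → the island.
2. handler Blue crosses ← the mainland.
3. handler Blue, handler Green, and handler Red cross → the island.
4. animal Blue crosses ← the mainland.
5. animal Blue, animal Green, and animal Red cross → the island.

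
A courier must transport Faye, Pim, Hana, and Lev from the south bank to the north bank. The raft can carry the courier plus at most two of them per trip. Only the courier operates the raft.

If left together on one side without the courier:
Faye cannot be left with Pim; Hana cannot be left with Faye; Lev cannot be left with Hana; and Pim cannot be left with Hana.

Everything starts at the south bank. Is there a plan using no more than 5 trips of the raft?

Yes — this plan uses 5 crossings (≤ 5):
1. Courier goes to the north bank with Faye and Hana.
2. Courier goes back to the south bank with Faye.
3. Courier goes to the north bank with Faye and Lev.
4. Courier goes back to the south bank with Hana.
5. Courier goes to the north bank with Hana and Pim.

Yes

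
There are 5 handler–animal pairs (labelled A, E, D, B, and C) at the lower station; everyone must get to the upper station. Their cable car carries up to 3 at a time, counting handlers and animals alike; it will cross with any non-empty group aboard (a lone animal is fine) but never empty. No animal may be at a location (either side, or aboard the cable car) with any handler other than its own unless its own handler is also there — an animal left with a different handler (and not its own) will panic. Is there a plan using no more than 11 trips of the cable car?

Yes — this plan uses 11 crossings (≤ 11):
1. animal A and handler A cross → the upper station.
2. handler A crosses ← the lower station.
3. animal B, animal D, and animal E cross → the upper station.
4. animal A crosses ← the lower station.
5. handler B, handler D, and handler E cross → the upper station.
6. animal E and handler E cross ← the lower station.
7. handler A, handler C, and handler E cross → the upper station.
8. animal D crosses ← the lower station.
9. animal A and animal E cross → the upper station.
10. animal A crosses ← the lower station.
11. animal A, animal C, and animal D cross → the upper station.

Yes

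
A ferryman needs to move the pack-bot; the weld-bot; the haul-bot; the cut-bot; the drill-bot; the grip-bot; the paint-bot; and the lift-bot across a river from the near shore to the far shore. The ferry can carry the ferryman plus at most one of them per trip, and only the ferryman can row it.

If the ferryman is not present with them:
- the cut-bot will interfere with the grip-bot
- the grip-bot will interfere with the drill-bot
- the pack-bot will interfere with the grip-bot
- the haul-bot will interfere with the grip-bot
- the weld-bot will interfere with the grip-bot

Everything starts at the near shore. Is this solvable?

No

Following every safe sequence of crossings from the start, the most of the 8 that can be at the far shore as the ferry arrives there on crossings 1, 3, 5, 7 is 1, 2, 3, 4 respectively; the best ever achieved is 4 of 8.
From crossing 9 on, no configuration arises that was not already reachable earlier: only 52 distinct safe configurations (who is on which side, and where the ferry is) can ever be reached, none of them has everyone across, and every continuation just revisits them. So no valid plan exists.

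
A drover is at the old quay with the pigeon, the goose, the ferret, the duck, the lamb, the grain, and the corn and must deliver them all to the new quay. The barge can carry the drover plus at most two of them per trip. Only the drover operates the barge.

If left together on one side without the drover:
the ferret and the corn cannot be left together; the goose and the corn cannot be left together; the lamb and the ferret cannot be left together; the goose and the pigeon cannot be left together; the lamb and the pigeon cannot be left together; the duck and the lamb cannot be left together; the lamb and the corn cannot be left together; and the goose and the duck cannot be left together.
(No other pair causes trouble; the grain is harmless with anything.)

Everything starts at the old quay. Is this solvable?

No

Whatever the first load, the items left behind include a forbidden pair without the drover. No opening move is safe, so no plan exists.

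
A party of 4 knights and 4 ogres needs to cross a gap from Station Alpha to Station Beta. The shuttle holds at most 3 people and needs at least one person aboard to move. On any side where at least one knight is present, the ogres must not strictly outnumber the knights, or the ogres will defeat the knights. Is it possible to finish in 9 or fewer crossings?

Yes

Yes — this plan uses 9 crossings (≤ 9):
1. 2 ogres → Station Beta.  (Station Alpha: 4K 2O; Station Beta: 0K 2O)
2. 1 ogre ← Station Alpha.  (Station Alpha: 4K 3O; Station Beta: 0K 1O)
3. 3 ogres → Station Beta.  (Station Alpha: 4K 0O; Station Beta: 0K 4O)
4. 1 ogre ← Station Alpha.  (Station Alpha: 4K 1O; Station Beta: 0K 3O)
5. 3 knights → Station Beta.  (Station Alpha: 1K 1O; Station Beta: 3K 3O)
6. 1 knight and 1 ogre ← Station Alpha.  (Station Alpha: 2K 2O; Station Beta: 2K 2O)
7. 2 knights → Station Beta.  (Station Alpha: 0K 2O; Station Beta: 4K 2O)
8. 1 ogre ← Station Alpha.  (Station Alpha: 0K 3O; Station Beta: 4K 1O)
9. 3 ogres → Station Beta.  (Station Alpha: 0K 0O; Station Beta: 4K 4O)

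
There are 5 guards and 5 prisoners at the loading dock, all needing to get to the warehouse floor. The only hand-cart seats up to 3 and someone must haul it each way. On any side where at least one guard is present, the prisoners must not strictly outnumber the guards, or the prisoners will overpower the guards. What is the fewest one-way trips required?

11

Counting alone: each trip to the warehouse floor takes at most 3 across and each return brings at least 1 back, so after t trips out (and t−1 returns) at most 3t − (t−1) of the 10 are across; that first reaches 10 at t = 5, so at least 9 crossings are needed.
The safety rule pushes this higher. Following every safe sequence of crossings, the most of the 10 that can be at the warehouse floor as the hand-cart arrives there on crossing 9 is 9 — never all 10.
So no plan with fewer than 11 crossings exists, and this one achieves 11:
1. 2 prisoners → the warehouse floor.  (the loading dock: 5G 3P; the warehouse floor: 0G 2P)
2. 1 prisoner ← the loading dock.  (the loading dock: 5G 4P; the warehouse floor: 0G 1P)
3. 3 prisoners → the warehouse floor.  (the loading dock: 5G 1P; the warehouse floor: 0G 4P)
4. 1 prisoner ← the loading dock.  (the loading dock: 5G 2P; the warehouse floor: 0G 3P)
5. 3 guards → the warehouse floor.  (the loading dock: 2G 2P; the warehouse floor: 3G 3P)
6. 1 guard and 1 prisoner ← the loading dock.  (the loading dock: 3G 3P; the warehouse floor: 2G 2P)
7. 3 guards → the warehouse floor.  (the loading dock: 0G 3P; the warehouse floor: 5G 2P)
8. 1 prisoner ← the loading dock.  (the loading dock: 0G 4P; the warehouse floor: 5G 1P)
9. 2 prisoners → the warehouse floor.  (the loading dock: 0G 2P; the warehouse floor: 5G 3P)
10. 1 prisoner ← the loading dock.  (the loading dock: 0G 3P; the warehouse floor: 5G 2P)
11. 3 prisoners → the warehouse floor.  (the loading dock: 0G 0P; the warehouse floor: 5G 5P)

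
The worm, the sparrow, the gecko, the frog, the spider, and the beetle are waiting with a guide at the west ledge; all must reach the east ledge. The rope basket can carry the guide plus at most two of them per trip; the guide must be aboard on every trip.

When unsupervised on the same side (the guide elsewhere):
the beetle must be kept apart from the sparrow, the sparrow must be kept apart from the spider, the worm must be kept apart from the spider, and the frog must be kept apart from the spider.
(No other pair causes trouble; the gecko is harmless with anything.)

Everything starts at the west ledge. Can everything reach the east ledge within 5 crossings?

No

Counting alone: the guide can take at most 2 across per trip to the east ledge, so moving all 6 needs at least 3 loaded trips out, with a return between consecutive ones — at least 5 crossings.
The safety rule pushes this higher. Following every safe sequence of crossings, the most of the 6 that can be at the east ledge as the rope basket arrives there on crossing 5 is 5 — never all 6.
So the move cannot be finished within 5 crossings. (The shortest complete plan takes 7:)
1. Guide goes to the east ledge with the sparrow and the spider.  [the west ledge: the beetle, the frog, the gecko, the worm | the east ledge: the sparrow, the spider]
2. Guide goes back to the west ledge with the sparrow.  [the west ledge: the beetle, the frog, the gecko, the sparrow, the worm | the east ledge: the spider]
3. Guide goes to the east ledge with the sparrow and the worm.  [the west ledge: the beetle, the frog, the gecko | the east ledge: the sparrow, the spider, the worm]
4. Guide goes back to the west ledge with the spider.  [the west ledge: the beetle, the frog, the gecko, the spider | the east ledge: the sparrow, the worm]
5. Guide goes to the east ledge with the frog and the gecko.  [the west ledge: the beetle, the spider | the east ledge: the frog, the gecko, the sparrow, the worm]
6. Guide goes back to the west ledge alone.  [the west ledge: the beetle, the spider | the east ledge: the frog, the gecko, the sparrow, the worm]
7. Guide goes to the east ledge with the beetle and the spider.  [the west ledge: — | the east ledge: the beetle, the frog, the gecko, the sparrow, the spider, the worm]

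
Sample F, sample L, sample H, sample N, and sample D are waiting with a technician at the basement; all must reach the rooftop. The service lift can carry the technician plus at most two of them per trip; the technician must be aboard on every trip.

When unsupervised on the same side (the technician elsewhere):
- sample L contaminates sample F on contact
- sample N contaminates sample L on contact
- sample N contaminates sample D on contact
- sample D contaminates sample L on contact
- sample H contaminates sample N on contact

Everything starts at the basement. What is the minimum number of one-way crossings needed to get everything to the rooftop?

Counting alone: the technician can take at most 2 across per trip to the rooftop, so moving all 5 needs at least 3 loaded trips out, with a return between consecutive ones — at least 5 crossings.
The safety rule pushes this higher. Following every safe sequence of crossings, the most of the 5 that can be at the rooftop as the service lift arrives there on crossing 5 is 4 — never all 5.
So no plan with fewer than 7 crossings exists, and this one achieves 7:
1. Technician goes to the rooftop with sample L and sample N.  [the basement: sample D, sample F, sample H | the rooftop: sample L, sample N]
2. Technician goes back to the basement with sample L.  [the basement: sample D, sample F, sample H, sample L | the rooftop: sample N]
3. Technician goes to the rooftop with sample F and sample L.  [the basement: sample D, sample H | the rooftop: sample F, sample L, sample N]
4. Technician goes back to the basement with sample L.  [the basement: sample D, sample H, sample L | the rooftop: sample F, sample N]
5. Technician goes to the rooftop with sample D and sample H.  [the basement: sample L | the rooftop: sample D, sample F, sample H, sample N]
6. Technician goes back to the basement with sample N.  [the basement: sample L, sample N | the rooftop: sample D, sample F, sample H]
7. Technician goes to the rooftop with sample L and sample N.  [the basement: — | the rooftop: sample D, sample F, sample H, sample L, sample N]

7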